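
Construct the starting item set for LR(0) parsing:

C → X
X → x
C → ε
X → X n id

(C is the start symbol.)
{ [C → . X], [C → .], [C' → . C], [X → . X n id], [X → . x] }

First, augment the grammar with C' → C
I₀ = CLOSURE({ [C' → . C] }):
  [C' → . C] has the dot before C: add [C → . X], [C → .]
  [C → . X] has the dot before X: add [X → . x], [X → . X n id]
No further items can be added.

I₀ = { [C → . X], [C → .], [C' → . C], [X → . X n id], [X → . x] }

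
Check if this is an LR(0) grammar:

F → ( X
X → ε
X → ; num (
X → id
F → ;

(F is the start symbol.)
A grammar is LR(0) if no state in the canonical LR(0) collection has:
  - both a shift item (dot before a terminal) and a complete item (shift-reduce conflict), or
  - two or more complete items (reduce-reduce conflict; the accept item [F' → F .] counts as a complete item here).

Augment with F' → F and build the canonical LR(0) collection (I0 = CLOSURE({[F' → . F]}), then GOTO on every symbol after a dot until no new states appear). It has 9 states:
  I0: { [F → . ( X], [F → . ;], [F' → . F] }  — shift
  I1: { [F → ( . X], [X → . ; num (], [X → . id], [X → .] }  — shift, reduce
  I2: { [F → ; .] }  — reduce
  I3: { [F' → F .] }  — accept
  I4: { [X → ; . num (] }  — shift
  I5: { [F → ( X .] }  — reduce
  I6: { [X → id .] }  — reduce
  I7: { [X → ; num . (] }  — shift
  I8: { [X → ; num ( .] }  — reduce

Conflict in state I1:
  Shift-reduce conflict between [X → .] and [X → . ; num (]
So the grammar is NOT LR(0).

Answer: No. Shift-reduce conflict between [X → .] and [X → . ; num (]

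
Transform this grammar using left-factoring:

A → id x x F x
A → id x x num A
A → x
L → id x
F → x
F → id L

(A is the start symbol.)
Left-factoring transforms A → αβ₁ | αβ₂ into A → αA' and A' → β₁ | β₂
(α is the longest common prefix among the alternatives). Repeat until
no nonterminal has two alternatives with a common prefix.

Round 1: A has alternatives sharing prefix 'id x x'. Introduce A': A → id x x A'
  Add: A' → F x
  Add: A' → num A

No remaining common prefixes — done.

Resulting grammar:
A → id x x A'
A' → F x
A' → num A
A → x
L → id x
F → x
F → id L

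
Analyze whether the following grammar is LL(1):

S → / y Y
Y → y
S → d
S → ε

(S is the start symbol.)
A grammar is LL(1) if for each non-terminal N with multiple productions, the predict sets of those productions are pairwise disjoint, where PREDICT(N → α) = (FIRST(α) \ {ε}) ∪ (FOLLOW(N) if α ⇒* ε).

Relevant sets:
  FOLLOW(S) = { $ }

For S:
  PREDICT(S → '/' y Y) = { '/' }
  PREDICT(S → d) = { 'd' }
  PREDICT(S → ε) = { $ }
Y has a single production, so nothing to check there.

All predict sets are disjoint. The grammar IS LL(1).

Answer: Yes, the grammar is LL(1).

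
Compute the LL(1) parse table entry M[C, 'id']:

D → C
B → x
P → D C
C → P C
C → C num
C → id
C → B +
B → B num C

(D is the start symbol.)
C → P C, C → C num, C → id

To find M[C, 'id'], we find productions for C where 'id' is in the predict set (PREDICT(N → α) = (FIRST(α) \ {ε}) ∪ (FOLLOW(N) if α ⇒* ε)).

Relevant sets:
  FIRST(P) = { 'id', 'x' }
  FIRST(C) = { 'id', 'x' }
  FIRST(B) = { 'x' }

C → P C: PREDICT = { 'id', 'x' }
  'id' is in predict set, so this production goes in M[C, 'id']
C → C num: PREDICT = { 'id', 'x' }
  'id' is in predict set, so this production goes in M[C, 'id']
C → id: PREDICT = { 'id' }
  'id' is in predict set, so this production goes in M[C, 'id']
C → B +: PREDICT = { 'x' }

M[C, 'id'] = C → P C, C → C num, C → id  (a multiply-defined cell — the grammar is not LL(1))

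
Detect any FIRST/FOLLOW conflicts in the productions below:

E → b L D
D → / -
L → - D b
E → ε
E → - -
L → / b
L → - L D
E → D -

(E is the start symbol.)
A FIRST/FOLLOW conflict occurs when a non-terminal N has a nullable alternative N → β (β ⇒* ε) and another alternative N → α with FIRST(α) ∩ FOLLOW(N) ≠ ∅: on such a lookahead the parser cannot decide between expanding α and letting N vanish via β.

Nullable non-terminals: E.
FIRST sets used below: FIRST(D) = { '/' }

E: nullable alternative(s) E → ε; FOLLOW(E) = { $ }
  E → b L D: FIRST \ {ε} = { 'b' } — disjoint from FOLLOW(E)
  E → ε: FIRST \ {ε} = { } — this is the only nullable alternative, skip
  E → - -: FIRST \ {ε} = { '-' } — disjoint from FOLLOW(E)
  E → D -: FIRST \ {ε} = { '/' } — disjoint from FOLLOW(E)

D, L have no nullable alternative, so no FIRST/FOLLOW check is needed there.

No FIRST/FOLLOW conflicts found.

Answer: No FIRST/FOLLOW conflicts.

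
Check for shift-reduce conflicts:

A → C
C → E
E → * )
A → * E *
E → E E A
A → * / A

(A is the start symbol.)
A shift-reduce conflict occurs when an LR(0) state has both:
  - a complete (reduce) item [A → α .] (dot at the end), and
  - a shift item [B → β . c γ] (dot before a terminal).

Augment with A' → A and build the canonical LR(0) collection (I0 = CLOSURE({[A' → . A]}), then GOTO on every symbol after a dot until no new states appear). It has 14 states:
  I0: { [A → . * / A], [A → . * E *], [A → . C], [A' → . A], [C → . E], [E → . * )], [E → . E E A] }  — shift
  I1: { [A → * . / A], [A → * . E *], [E → * . )], [E → . * )], [E → . E E A] }  — shift
  I2: { [A' → A .] }  — accept
  I3: { [A → C .] }  — reduce
  I4: { [C → E .], [E → . * )], [E → . E E A], [E → E . E A] }  — shift, reduce
  I5: { [E → * . )] }  — shift
  I6: { [A → . * / A], [A → . * E *], [A → . C], [C → . E], [E → . * )], [E → . E E A], [E → E . E A], [E → E E . A] }  — shift
  I7: { [E → E E A .] }  — reduce
  I8: { [A → . * / A], [A → . * E *], [A → . C], [C → . E], [C → E .], [E → . * )], [E → . E E A], [E → E . E A], [E → E E . A] }  — shift, reduce
  I9: { [E → * ) .] }  — reduce
  I10: { [A → * / . A], [A → . * / A], [A → . * E *], [A → . C], [C → . E], [E → . * )], [E → . E E A] }  — shift
  I11: { [A → * E . *], [E → . * )], [E → . E E A], [E → E . E A] }  — shift
  I12: { [A → * E * .], [E → * . )] }  — shift, reduce
  I13: { [A → * / A .] }  — reduce

I4 contains reduce item [C → E .] and shift item [E → . * )] — shift-reduce conflict.
I8 contains reduce item [C → E .] and shift items [A → . * / A], [A → . * E *], [E → . * )] — shift-reduce conflict.
I12 contains reduce item [A → * E * .] and shift item [E → * . )] — shift-reduce conflict.

Answer: Yes — I4: [C → E .] vs [E → . * )]; I8: [C → E .] vs [A → . * / A]; I12: [A → * E * .] vs [E → * . )]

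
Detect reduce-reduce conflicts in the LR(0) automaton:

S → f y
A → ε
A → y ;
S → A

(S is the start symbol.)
Augment with S' → S and build the canonical LR(0) collection (I0 = CLOSURE({[S' → . S]}), then GOTO on every symbol after a dot until no new states appear). It has 7 states:
  I0: { [A → . y ;], [A → .], [S → . A], [S → . f y], [S' → . S] }  — shift, reduce
  I1: { [S → A .] }  — reduce
  I2: { [S' → S .] }  — accept
  I3: { [S → f . y] }  — shift
  I4: { [A → y . ;] }  — shift
  I5: { [A → y ; .] }  — reduce
  I6: { [S → f y .] }  — reduce

No state contains more than one complete item.

Answer: No reduce-reduce conflicts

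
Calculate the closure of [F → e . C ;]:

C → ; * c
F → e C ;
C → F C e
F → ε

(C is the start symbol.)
{ [C → . ; * c], [C → . F C e], [F → . e C ;], [F → .], [F → e . C ;] }

To compute CLOSURE, for each item [A → α.Bβ] where B is a non-terminal, add [B → .γ] for all productions B → γ; repeat for the newly added items until nothing changes.

Start with: [F → e . C ;]
  [F → e . C ;] has the dot before C: add [C → . ; * c], [C → . F C e]
  [C → . F C e] has the dot before F: add [F → . e C ;], [F → .]
No further items can be added.

CLOSURE = { [C → . ; * c], [C → . F C e], [F → . e C ;], [F → .], [F → e . C ;] }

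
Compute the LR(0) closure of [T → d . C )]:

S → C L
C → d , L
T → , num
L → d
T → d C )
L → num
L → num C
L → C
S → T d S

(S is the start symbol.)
{ [C → . d , L], [T → d . C )] }

Start with: [T → d . C )]
  [T → d . C )] has the dot before C: add [C → . d , L]
No further items can be added.

CLOSURE = { [C → . d , L], [T → d . C )] }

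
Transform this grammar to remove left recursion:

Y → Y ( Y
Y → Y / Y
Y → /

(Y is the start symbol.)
Y → / Y'
Y' → ( Y Y'
Y' → / Y Y'
Y' → ε

Y is directly left-recursive. The standard transformation for
  A → A α₁ | ... | A α_m | β₁ | ... | β_n
is
  A  → β₁ A' | ... | β_n A'
  A' → α₁ A' | ... | α_m A' | ε

Y → / becomes Y → / Y'
Y → Y ( Y becomes Y' → ( Y Y'
Y → Y / Y becomes Y' → / Y Y'
Add Y' → ε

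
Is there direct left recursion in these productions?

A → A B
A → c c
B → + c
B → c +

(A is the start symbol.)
Yes, A is left-recursive

A → A B: LEFT RECURSIVE (starts with A)
A → c c: starts with c
B → + c: starts with '+'
B → c +: starts with c

The grammar has direct left recursion on: A.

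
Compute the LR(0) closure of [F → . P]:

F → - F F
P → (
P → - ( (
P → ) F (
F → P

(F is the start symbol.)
To compute CLOSURE, for each item [A → α.Bβ] where B is a non-terminal, add [B → .γ] for all productions B → γ; repeat for the newly added items until nothing changes.

Start with: [F → . P]
  [F → . P] has the dot before P: add [P → . (], [P → . - ( (], [P → . ) F (]
No further items can be added.

CLOSURE = { [F → . P], [P → . (], [P → . ) F (], [P → . - ( (] }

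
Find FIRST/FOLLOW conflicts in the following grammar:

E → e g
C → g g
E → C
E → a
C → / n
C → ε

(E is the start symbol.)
No FIRST/FOLLOW conflicts.

A FIRST/FOLLOW conflict occurs when a non-terminal N has a nullable alternative N → β (β ⇒* ε) and another alternative N → α with FIRST(α) ∩ FOLLOW(N) ≠ ∅: on such a lookahead the parser cannot decide between expanding α and letting N vanish via β.

Nullable non-terminals: C, E.
FIRST sets used below: FIRST(C) = { '/', 'g', ε }

C: nullable alternative(s) C → ε; FOLLOW(C) = { $ }
  C → g g: FIRST \ {ε} = { 'g' } — disjoint from FOLLOW(C)
  C → / n: FIRST \ {ε} = { '/' } — disjoint from FOLLOW(C)
  C → ε: FIRST \ {ε} = { } — this is the only nullable alternative, skip

E: nullable alternative(s) E → C; FOLLOW(E) = { $ }
  E → e g: FIRST \ {ε} = { 'e' } — disjoint from FOLLOW(E)
  E → C: FIRST \ {ε} = { '/', 'g' } — this is the only nullable alternative, skip
  E → a: FIRST \ {ε} = { 'a' } — disjoint from FOLLOW(E)

No FIRST/FOLLOW conflicts found.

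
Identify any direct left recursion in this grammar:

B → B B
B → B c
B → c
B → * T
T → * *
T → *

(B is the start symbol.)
Yes, B is left-recursive

Direct left recursion occurs when N → N α for some non-terminal N (the right-hand side begins with the left-hand side itself).

B → B B: LEFT RECURSIVE (starts with B)
B → B c: LEFT RECURSIVE (starts with B)
B → c: starts with c
B → * T: starts with '*'
T → * *: starts with '*'
T → *: starts with '*'

The grammar has direct left recursion on: B.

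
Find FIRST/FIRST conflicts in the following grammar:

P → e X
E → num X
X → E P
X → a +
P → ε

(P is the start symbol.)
No FIRST/FIRST conflicts.

A FIRST/FIRST conflict occurs when two productions N → α and N → β for the same non-terminal have FIRST(α) ∩ FIRST(β) ≠ ∅ (with ε ∈ FIRST of a nullable right-hand side, so two nullable alternatives also conflict).

FIRST sets of the non-terminals at (or reachable through a nullable prefix from) the front of some alternative:
  FIRST(E) = { 'num' }

Productions for P:
  P → e X: FIRST = { 'e' }
  P → ε: FIRST = { ε }
Productions for X:
  X → E P: FIRST = { 'num' }
  X → a +: FIRST = { 'a' }
E has only one production, so no FIRST/FIRST conflict is possible there.

All alternatives of each non-terminal have pairwise disjoint FIRST sets.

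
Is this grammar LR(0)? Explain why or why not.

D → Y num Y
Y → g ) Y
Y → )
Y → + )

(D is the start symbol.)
Yes, the grammar is LR(0)

A grammar is LR(0) if no state in the canonical LR(0) collection has:
  - both a shift item (dot before a terminal) and a complete item (shift-reduce conflict), or
  - two or more complete items (reduce-reduce conflict; the accept item [D' → D .] counts as a complete item here).

Augment with D' → D and build the canonical LR(0) collection (I0 = CLOSURE({[D' → . D]}), then GOTO on every symbol after a dot until no new states appear). It has 11 states:
  I0: { [D → . Y num Y], [D' → . D], [Y → . )], [Y → . + )], [Y → . g ) Y] }  — shift
  I1: { [Y → ) .] }  — reduce
  I2: { [Y → + . )] }  — shift
  I3: { [D' → D .] }  — accept
  I4: { [D → Y . num Y] }  — shift
  I5: { [Y → g . ) Y] }  — shift
  I6: { [Y → . )], [Y → . + )], [Y → . g ) Y], [Y → g ) . Y] }  — shift
  I7: { [Y → g ) Y .] }  — reduce
  I8: { [D → Y num . Y], [Y → . )], [Y → . + )], [Y → . g ) Y] }  — shift
  I9: { [D → Y num Y .] }  — reduce
  I10: { [Y → + ) .] }  — reduce

Every state is either a pure shift/goto state or contains exactly one complete item and nothing to shift — no conflicts. The grammar is LR(0).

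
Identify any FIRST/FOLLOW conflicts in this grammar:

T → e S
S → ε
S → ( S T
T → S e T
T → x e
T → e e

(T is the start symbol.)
Yes. S → '(' S T with FOLLOW(S) on { '(' }

A FIRST/FOLLOW conflict occurs when a non-terminal N has a nullable alternative N → β (β ⇒* ε) and another alternative N → α with FIRST(α) ∩ FOLLOW(N) ≠ ∅: on such a lookahead the parser cannot decide between expanding α and letting N vanish via β.

Nullable non-terminals: S.

S: nullable alternative(s) S → ε; FOLLOW(S) = { $, '(', 'e', 'x' }
  S → ε: FIRST \ {ε} = { } — this is the only nullable alternative, skip
  S → ( S T: FIRST \ {ε} = { '(' } — overlaps FOLLOW(S) on { '(' }: CONFLICT

T has no nullable alternative, so no FIRST/FOLLOW check is needed there.

So the grammar has 1 FIRST/FOLLOW conflict (marked CONFLICT above).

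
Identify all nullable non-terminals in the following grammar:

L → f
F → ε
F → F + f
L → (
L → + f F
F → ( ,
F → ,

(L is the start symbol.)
A non-terminal is nullable if it can derive ε (the empty string): either it has an ε-production, or it has a production whose right-hand side consists entirely of nullable non-terminals.

ε-productions: F → ε
So F is immediately nullable.
No further non-terminal can be added: every production for the remaining non-terminals contains a terminal or a non-nullable non-terminal.
Nullable = { 'F' }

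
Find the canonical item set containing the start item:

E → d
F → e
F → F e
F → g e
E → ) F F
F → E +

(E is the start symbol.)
{ [E → . ) F F], [E → . d], [E' → . E] }

First, augment the grammar with E' → E
I₀ = CLOSURE({ [E' → . E] }):
  [E' → . E] has the dot before E: add [E → . d], [E → . ) F F]
No further items can be added.

I₀ = { [E → . ) F F], [E → . d], [E' → . E] }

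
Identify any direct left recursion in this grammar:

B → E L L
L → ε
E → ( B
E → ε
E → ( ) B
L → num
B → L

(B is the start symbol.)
Direct left recursion occurs when N → N α for some non-terminal N (the right-hand side begins with the left-hand side itself).

B → E L L: starts with E
L → ε: starts with ε
E → ( B: starts with '('
E → ε: starts with ε
E → ( ) B: starts with '('
L → num: starts with num
B → L: starts with L

No direct left recursion found.

Answer: No direct left recursion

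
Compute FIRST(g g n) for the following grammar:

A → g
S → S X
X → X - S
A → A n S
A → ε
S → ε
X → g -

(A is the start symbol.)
{ 'g' }

To compute FIRST(g g n), process the symbols left to right:
Symbol g is a terminal. Add 'g' and stop.
FIRST(g g n) = { 'g' }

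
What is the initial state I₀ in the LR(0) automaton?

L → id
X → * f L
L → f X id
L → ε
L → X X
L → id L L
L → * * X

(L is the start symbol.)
First, augment the grammar with L' → L
I₀ = CLOSURE({ [L' → . L] }):
  [L' → . L] has the dot before L: add [L → . id], [L → . f X id], [L → .], [L → . X X], [L → . id L L], [L → . * * X]
  [L → . X X] has the dot before X: add [X → . * f L]
No further items can be added.

I₀ = { [L → . * * X], [L → . X X], [L → . f X id], [L → . id L L], [L → . id], [L → .], [L' → . L], [X → . * f L] }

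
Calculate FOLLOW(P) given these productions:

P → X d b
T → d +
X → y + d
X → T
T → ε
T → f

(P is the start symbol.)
{ $ }

To compute FOLLOW(P), find every occurrence of P on a right-hand side N → α P β: add FIRST(β) \ {ε}, and if β is empty or nullable also add FOLLOW(N). Iterate to a fixed point.

P is the start symbol, so $ ∈ FOLLOW(P).
P does not occur on any right-hand side.

Taking the union: FOLLOW(P) = { $ }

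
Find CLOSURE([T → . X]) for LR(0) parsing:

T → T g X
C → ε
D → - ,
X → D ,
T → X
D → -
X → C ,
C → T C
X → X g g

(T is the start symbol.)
{ [C → . T C], [C → .], [D → . - ,], [D → . -], [T → . T g X], [T → . X], [X → . C ,], [X → . D ,], [X → . X g g] }

To compute CLOSURE, for each item [A → α.Bβ] where B is a non-terminal, add [B → .γ] for all productions B → γ; repeat for the newly added items until nothing changes.

Start with: [T → . X]
  [T → . X] has the dot before X: add [X → . D ,], [X → . C ,], [X → . X g g]
  [X → . D ,] has the dot before D: add [D → . - ,], [D → . -]
  [X → . C ,] has the dot before C: add [C → .], [C → . T C]
  [C → . T C] has the dot before T: add [T → . T g X]
No further items can be added.

CLOSURE = { [C → . T C], [C → .], [D → . - ,], [D → . -], [T → . T g X], [T → . X], [X → . C ,], [X → . D ,], [X → . X g g] }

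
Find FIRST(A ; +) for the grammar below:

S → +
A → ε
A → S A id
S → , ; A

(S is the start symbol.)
FIRST sets of the non-terminals involved (from the grammar, by fixed-point iteration):
  FIRST(A) = { '+', ',', ε }

To compute FIRST(A ; +), process the symbols left to right:
Symbol A is a non-terminal. Add FIRST(A) \ {ε} = { '+', ',' }
A is nullable (ε ∈ FIRST(A)), continue to the next symbol.
Symbol ; is a terminal. Add ';' and stop.
FIRST(A ; +) = { '+', ',', ';' }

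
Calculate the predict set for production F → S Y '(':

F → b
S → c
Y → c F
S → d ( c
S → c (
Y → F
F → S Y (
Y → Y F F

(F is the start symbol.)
{ 'c', 'd' }

PREDICT(F → S Y '(') = (FIRST(RHS) \ {ε}) ∪ (FOLLOW(F) if ε ∈ FIRST(RHS), i.e. RHS ⇒* ε)
FIRST(S) = { 'c', 'd' }
FIRST(S Y '(') = { 'c', 'd' }
ε ∉ FIRST(S Y '('), so FOLLOW(F) is not added.
PREDICT(F → S Y '(') = { 'c', 'd' }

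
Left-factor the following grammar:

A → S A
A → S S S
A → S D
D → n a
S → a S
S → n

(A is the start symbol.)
A → S A'
A' → A
A' → S S
A' → D
D → n a
S → a S
S → n

Left-factoring transforms A → αβ₁ | αβ₂ into A → αA' and A' → β₁ | β₂
(α is the longest common prefix among the alternatives). Repeat until
no nonterminal has two alternatives with a common prefix.

Round 1: A has alternatives sharing prefix 'S'. Introduce A': A → S A'
  Add: A' → A
  Add: A' → S S
  Add: A' → D

No remaining common prefixes — done.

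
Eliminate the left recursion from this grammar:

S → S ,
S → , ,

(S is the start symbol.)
S → , , S'
S' → , S'
S' → ε

S is directly left-recursive. The standard transformation for
  A → A α₁ | ... | A α_m | β₁ | ... | β_n
is
  A  → β₁ A' | ... | β_n A'
  A' → α₁ A' | ... | α_m A' | ε

S → , , becomes S → , , S'
S → S , becomes S' → , S'
Add S' → ε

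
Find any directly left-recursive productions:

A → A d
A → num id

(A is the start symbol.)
Yes, A is left-recursive

Direct left recursion occurs when N → N α for some non-terminal N (the right-hand side begins with the left-hand side itself).

A → A d: LEFT RECURSIVE (starts with A)
A → num id: starts with num

The grammar has direct left recursion on: A.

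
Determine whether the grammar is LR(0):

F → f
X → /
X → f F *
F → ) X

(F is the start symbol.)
Yes, the grammar is LR(0)

A grammar is LR(0) if no state in the canonical LR(0) collection has:
  - both a shift item (dot before a terminal) and a complete item (shift-reduce conflict), or
  - two or more complete items (reduce-reduce conflict; the accept item [F' → F .] counts as a complete item here).

Augment with F' → F and build the canonical LR(0) collection (I0 = CLOSURE({[F' → . F]}), then GOTO on every symbol after a dot until no new states appear). It has 9 states:
  I0: { [F → . ) X], [F → . f], [F' → . F] }  — shift
  I1: { [F → ) . X], [X → . /], [X → . f F *] }  — shift
  I2: { [F' → F .] }  — accept
  I3: { [F → f .] }  — reduce
  I4: { [X → / .] }  — reduce
  I5: { [F → ) X .] }  — reduce
  I6: { [F → . ) X], [F → . f], [X → f . F *] }  — shift
  I7: { [X → f F . *] }  — shift
  I8: { [X → f F * .] }  — reduce

Every state is either a pure shift/goto state or contains exactly one complete item and nothing to shift — no conflicts. The grammar is LR(0).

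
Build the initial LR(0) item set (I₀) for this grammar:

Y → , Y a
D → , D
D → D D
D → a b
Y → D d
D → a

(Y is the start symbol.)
{ [D → . , D], [D → . D D], [D → . a b], [D → . a], [Y → . , Y a], [Y → . D d], [Y' → . Y] }

First, augment the grammar with Y' → Y
I₀ = CLOSURE({ [Y' → . Y] }):
  [Y' → . Y] has the dot before Y: add [Y → . , Y a], [Y → . D d]
  [Y → . D d] has the dot before D: add [D → . , D], [D → . D D], [D → . a b], [D → . a]
No further items can be added.

I₀ = { [D → . , D], [D → . D D], [D → . a b], [D → . a], [Y → . , Y a], [Y → . D d], [Y' → . Y] }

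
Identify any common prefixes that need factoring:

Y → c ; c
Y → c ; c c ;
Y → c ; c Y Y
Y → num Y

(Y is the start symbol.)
Yes, Y has productions with common prefix 'c ; c'

Left-factoring is needed when two productions for the same non-terminal
share a common prefix on the right-hand side.

Productions for Y:
  Y → c ; c
  Y → c ; c c ;
  Y → c ; c Y Y
  Y → num Y

Found common prefix 'c ; c' in productions for Y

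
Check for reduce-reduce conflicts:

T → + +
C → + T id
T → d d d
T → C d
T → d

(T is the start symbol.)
A reduce-reduce conflict occurs when an LR(0) state has two complete items [A → α .] and [B → β .] — both call for a reduction, and with no lookahead the parser cannot choose between them.

Augment with T' → T and build the canonical LR(0) collection (I0 = CLOSURE({[T' → . T]}), then GOTO on every symbol after a dot until no new states appear). It has 11 states:
  I0: { [C → . + T id], [T → . + +], [T → . C d], [T → . d d d], [T → . d], [T' → . T] }  — shift
  I1: { [C → + . T id], [C → . + T id], [T → + . +], [T → . + +], [T → . C d], [T → . d d d], [T → . d] }  — shift
  I2: { [T → C . d] }  — shift
  I3: { [T' → T .] }  — accept
  I4: { [T → d . d d], [T → d .] }  — shift, reduce
  I5: { [T → d d . d] }  — shift
  I6: { [T → d d d .] }  — reduce
  I7: { [T → C d .] }  — reduce
  I8: { [C → + . T id], [C → . + T id], [T → + + .], [T → + . +], [T → . + +], [T → . C d], [T → . d d d], [T → . d] }  — shift, reduce
  I9: { [C → + T . id] }  — shift
  I10: { [C → + T id .] }  — reduce

No state contains more than one complete item.

Answer: No reduce-reduce conflicts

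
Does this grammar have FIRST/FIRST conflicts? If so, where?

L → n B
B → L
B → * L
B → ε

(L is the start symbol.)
FIRST sets of the non-terminals at (or reachable through a nullable prefix from) the front of some alternative:
  FIRST(L) = { 'n' }

Productions for B:
  B → L: FIRST = { 'n' }
  B → * L: FIRST = { '*' }
  B → ε: FIRST = { ε }
L has only one production, so no FIRST/FIRST conflict is possible there.

All alternatives of each non-terminal have pairwise disjoint FIRST sets.

Answer: No FIRST/FIRST conflicts.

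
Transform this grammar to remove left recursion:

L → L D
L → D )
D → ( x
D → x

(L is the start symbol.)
L → D ) L'
L' → D L'
L' → ε
D → ( x
D → x

L is directly left-recursive. The standard transformation for
  A → A α₁ | ... | A α_m | β₁ | ... | β_n
is
  A  → β₁ A' | ... | β_n A'
  A' → α₁ A' | ... | α_m A' | ε

L → D ) becomes L → D ) L'
L → L D becomes L' → D L'
Add L' → ε

Productions for other non-terminals are unchanged:
  D → ( x
  D → x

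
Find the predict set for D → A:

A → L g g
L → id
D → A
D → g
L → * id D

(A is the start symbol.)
PREDICT(D → A) = (FIRST(RHS) \ {ε}) ∪ (FOLLOW(D) if ε ∈ FIRST(RHS), i.e. RHS ⇒* ε)
FIRST(A) = { '*', 'id' }
FIRST(A) = { '*', 'id' }
ε ∉ FIRST(A), so FOLLOW(D) is not added.
PREDICT(D → A) = { '*', 'id' }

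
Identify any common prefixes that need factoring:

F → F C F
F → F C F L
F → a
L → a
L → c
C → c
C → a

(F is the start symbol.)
Yes, F has productions with common prefix 'F C F'

Left-factoring is needed when two productions for the same non-terminal
share a common prefix on the right-hand side.

Productions for F:
  F → F C F
  F → F C F L
  F → a
Productions for L:
  L → a
  L → c
Productions for C:
  C → c
  C → a

Found common prefix 'F C F' in productions for F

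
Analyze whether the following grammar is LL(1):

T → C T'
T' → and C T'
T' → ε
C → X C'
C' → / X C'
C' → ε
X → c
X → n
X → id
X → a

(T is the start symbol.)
Yes, the grammar is LL(1).

Relevant sets:
  FOLLOW(T') = { $ }
  FOLLOW(C') = { $, 'and' }

For T':
  PREDICT(T' → and C T') = { 'and' }
  PREDICT(T' → ε) = { $ }
For C':
  PREDICT(C' → '/' X C') = { '/' }
  PREDICT(C' → ε) = { $, 'and' }
For X:
  PREDICT(X → c) = { 'c' }
  PREDICT(X → n) = { 'n' }
  PREDICT(X → id) = { 'id' }
  PREDICT(X → a) = { 'a' }
T, C have a single production, so nothing to check there.

All predict sets are disjoint. The grammar IS LL(1).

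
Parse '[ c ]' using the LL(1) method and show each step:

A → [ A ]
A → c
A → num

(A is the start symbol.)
LL(1) parsing maintains a stack (initially the start symbol over $) and the input. At each step: if the stack top is a terminal, match it against the current input token; if it is a non-terminal N, replace it with the RHS of M[N, lookahead] (the unique production whose predict set contains the lookahead).

Stack is shown with the top on the left.

Stack    Input    Action
------------------------
A $      [ c ] $  output A → [ A ]
[ A ] $  [ c ] $  match '['
A ] $    c ] $    output A → c
c ] $    c ] $    match 'c'
] $      ] $      match ']'
$        $        accept

The string is accepted.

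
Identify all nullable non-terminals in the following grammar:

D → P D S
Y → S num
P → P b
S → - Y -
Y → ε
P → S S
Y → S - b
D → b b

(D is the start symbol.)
{ 'Y' }

ε-productions: Y → ε
So Y is immediately nullable.
No further non-terminal can be added: every production for the remaining non-terminals contains a terminal or a non-nullable non-terminal.
Nullable = { 'Y' }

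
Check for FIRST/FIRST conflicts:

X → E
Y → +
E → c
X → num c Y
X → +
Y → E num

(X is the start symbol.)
No FIRST/FIRST conflicts.

FIRST sets of the non-terminals at (or reachable through a nullable prefix from) the front of some alternative:
  FIRST(E) = { 'c' }

Productions for X:
  X → E: FIRST = { 'c' }
  X → num c Y: FIRST = { 'num' }
  X → +: FIRST = { '+' }
Productions for Y:
  Y → +: FIRST = { '+' }
  Y → E num: FIRST = { 'c' }
E has only one production, so no FIRST/FIRST conflict is possible there.

All alternatives of each non-terminal have pairwise disjoint FIRST sets.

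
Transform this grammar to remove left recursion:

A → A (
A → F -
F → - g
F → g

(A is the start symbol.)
A is directly left-recursive. The standard transformation for
  A → A α₁ | ... | A α_m | β₁ | ... | β_n
is
  A  → β₁ A' | ... | β_n A'
  A' → α₁ A' | ... | α_m A' | ε

A → F - becomes A → F - A'
A → A ( becomes A' → ( A'
Add A' → ε

Productions for other non-terminals are unchanged:
  F → - g
  F → g

Resulting grammar:
A → F - A'
A' → ( A'
A' → ε
F → - g
F → g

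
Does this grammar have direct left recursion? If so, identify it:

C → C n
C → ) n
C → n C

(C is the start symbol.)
Direct left recursion occurs when N → N α for some non-terminal N (the right-hand side begins with the left-hand side itself).

C → C n: LEFT RECURSIVE (starts with C)
C → ) n: starts with ')'
C → n C: starts with n

The grammar has direct left recursion on: C.

Answer: Yes, C is left-recursive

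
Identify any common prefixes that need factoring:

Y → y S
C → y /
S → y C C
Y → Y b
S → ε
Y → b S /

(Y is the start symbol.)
Left-factoring is needed when two productions for the same non-terminal
share a common prefix on the right-hand side.

Productions for Y:
  Y → y S
  Y → Y b
  Y → b S /
Productions for S:
  S → y C C
  S → ε

No common prefixes found.

Answer: No, left-factoring is not needed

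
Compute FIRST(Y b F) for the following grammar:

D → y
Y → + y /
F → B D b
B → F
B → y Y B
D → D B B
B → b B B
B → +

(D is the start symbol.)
FIRST sets of the non-terminals involved (from the grammar, by fixed-point iteration):
  FIRST(Y) = { '+' }

To compute FIRST(Y b F), process the symbols left to right:
Symbol Y is a non-terminal. Add FIRST(Y) \ {ε} = { '+' }
Y is not nullable (ε ∉ FIRST(Y)), so stop here.
FIRST(Y b F) = { '+' }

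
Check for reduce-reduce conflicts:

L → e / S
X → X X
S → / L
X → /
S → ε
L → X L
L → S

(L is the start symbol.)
Yes — I1: [S → .] vs [X → / .]; I11: [S → .] vs [X → X X .]

A reduce-reduce conflict occurs when an LR(0) state has two complete items [A → α .] and [B → β .] — both call for a reduction, and with no lookahead the parser cannot choose between them.

Augment with L' → L and build the canonical LR(0) collection (I0 = CLOSURE({[L' → . L]}), then GOTO on every symbol after a dot until no new states appear). It has 12 states:
  I0: { [L → . S], [L → . X L], [L → . e / S], [L' → . L], [S → . / L], [S → .], [X → . /], [X → . X X] }  — shift, reduce
  I1: { [L → . S], [L → . X L], [L → . e / S], [S → . / L], [S → .], [S → / . L], [X → . /], [X → . X X], [X → / .] }  — shift, 2 reduces
  I2: { [L' → L .] }  — accept
  I3: { [L → S .] }  — reduce
  I4: { [L → . S], [L → . X L], [L → . e / S], [L → X . L], [S → . / L], [S → .], [X → . /], [X → . X X], [X → X . X] }  — shift, reduce
  I5: { [L → e . / S] }  — shift
  I6: { [L → e / . S], [S → . / L], [S → .] }  — shift, reduce
  I7: { [L → . S], [L → . X L], [L → . e / S], [S → . / L], [S → .], [S → / . L], [X → . /], [X → . X X] }  — shift, reduce
  I8: { [L → e / S .] }  — reduce
  I9: { [S → / L .] }  — reduce
  I10: { [L → X L .] }  — reduce
  I11: { [L → . S], [L → . X L], [L → . e / S], [L → X . L], [S → . / L], [S → .], [X → . /], [X → . X X], [X → X . X], [X → X X .] }  — shift, 2 reduces

I1 contains complete items [S → .], [X → / .] — reduce-reduce conflict.
I11 contains complete items [S → .], [X → X X .] — reduce-reduce conflict.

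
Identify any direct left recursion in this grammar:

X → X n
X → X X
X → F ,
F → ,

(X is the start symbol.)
X → X n: LEFT RECURSIVE (starts with X)
X → X X: LEFT RECURSIVE (starts with X)
X → F ,: starts with F
F → ,: starts with ','

The grammar has direct left recursion on: X.

Answer: Yes, X is left-recursive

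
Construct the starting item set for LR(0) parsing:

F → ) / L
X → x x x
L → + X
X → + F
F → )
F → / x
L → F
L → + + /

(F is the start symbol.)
{ [F → . ) / L], [F → . )], [F → . / x], [F' → . F] }

First, augment the grammar with F' → F
I₀ = CLOSURE({ [F' → . F] }):
  [F' → . F] has the dot before F: add [F → . ) / L], [F → . )], [F → . / x]
No further items can be added.

I₀ = { [F → . ) / L], [F → . )], [F → . / x], [F' → . F] }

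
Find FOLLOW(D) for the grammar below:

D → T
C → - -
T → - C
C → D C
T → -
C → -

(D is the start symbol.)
To compute FOLLOW(D), find every occurrence of D on a right-hand side N → α D β: add FIRST(β) \ {ε}, and if β is empty or nullable also add FOLLOW(N). Iterate to a fixed point.

D is the start symbol, so $ ∈ FOLLOW(D).
In C → D C: D is followed by C, add FIRST(C) \ {ε} = { '-' }

Taking the union: FOLLOW(D) = { $, '-' }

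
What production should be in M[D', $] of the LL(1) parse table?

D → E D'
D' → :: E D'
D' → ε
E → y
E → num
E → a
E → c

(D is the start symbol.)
To find M[D', $], we find productions for D' where $ is in the predict set (PREDICT(N → α) = (FIRST(α) \ {ε}) ∪ (FOLLOW(N) if α ⇒* ε)).

Relevant sets:
  FOLLOW(D') = { $ }

D' → :: E D': PREDICT = { '::' }
D' → ε: PREDICT = { $ }
  $ is in predict set, so this production goes in M[D', $]

M[D', $] = D' → ε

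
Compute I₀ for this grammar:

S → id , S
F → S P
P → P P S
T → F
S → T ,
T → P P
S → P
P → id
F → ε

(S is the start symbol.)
First, augment the grammar with S' → S
I₀ = CLOSURE({ [S' → . S] }):
  [S' → . S] has the dot before S: add [S → . id , S], [S → . T ,], [S → . P]
  [S → . T ,] has the dot before T: add [T → . F], [T → . P P]
  [S → . P] has the dot before P: add [P → . P P S], [P → . id]
  [T → . F] has the dot before F: add [F → . S P], [F → .]
No further items can be added.

I₀ = { [F → . S P], [F → .], [P → . P P S], [P → . id], [S → . P], [S → . T ,], [S → . id , S], [S' → . S], [T → . F], [T → . P P] }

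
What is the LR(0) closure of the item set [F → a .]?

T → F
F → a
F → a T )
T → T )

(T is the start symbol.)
To compute CLOSURE, for each item [A → α.Bβ] where B is a non-terminal, add [B → .γ] for all productions B → γ; repeat for the newly added items until nothing changes.

Start with: [F → a .]
The dot is at the end, so nothing is added.

CLOSURE = { [F → a .] }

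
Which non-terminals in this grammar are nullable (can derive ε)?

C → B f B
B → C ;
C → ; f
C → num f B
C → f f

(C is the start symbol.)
There are no ε-productions, so no non-terminal can derive ε.
No non-terminals are nullable.

Answer: None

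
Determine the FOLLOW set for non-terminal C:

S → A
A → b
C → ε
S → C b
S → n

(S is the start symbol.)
{ 'b' }

To compute FOLLOW(C), find every occurrence of C on a right-hand side N → α C β: add FIRST(β) \ {ε}, and if β is empty or nullable also add FOLLOW(N). Iterate to a fixed point.

In S → C b: C is followed by b, add FIRST(b) \ {ε} = { 'b' }

Taking the union: FOLLOW(C) = { 'b' }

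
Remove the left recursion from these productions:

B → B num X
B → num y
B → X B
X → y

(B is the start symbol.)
B is directly left-recursive. The standard transformation for
  A → A α₁ | ... | A α_m | β₁ | ... | β_n
is
  A  → β₁ A' | ... | β_n A'
  A' → α₁ A' | ... | α_m A' | ε

B → num y becomes B → num y B'
B → X B becomes B → X B B'
B → B num X becomes B' → num X B'
Add B' → ε

Productions for other non-terminals are unchanged:
  X → y

Resulting grammar:
B → num y B'
B → X B B'
B' → num X B'
B' → ε
X → y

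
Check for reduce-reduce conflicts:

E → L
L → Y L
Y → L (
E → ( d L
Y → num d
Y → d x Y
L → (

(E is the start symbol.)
A reduce-reduce conflict occurs when an LR(0) state has two complete items [A → α .] and [B → β .] — both call for a reduction, and with no lookahead the parser cannot choose between them.

Augment with E' → E and build the canonical LR(0) collection (I0 = CLOSURE({[E' → . E]}), then GOTO on every symbol after a dot until no new states appear). It has 16 states:
  I0: { [E → . ( d L], [E → . L], [E' → . E], [L → . (], [L → . Y L], [Y → . L (], [Y → . d x Y], [Y → . num d] }  — shift
  I1: { [E → ( . d L], [L → ( .] }  — shift, reduce
  I2: { [E' → E .] }  — accept
  I3: { [E → L .], [Y → L . (] }  — shift, reduce
  I4: { [L → . (], [L → . Y L], [L → Y . L], [Y → . L (], [Y → . d x Y], [Y → . num d] }  — shift
  I5: { [Y → d . x Y] }  — shift
  I6: { [Y → num . d] }  — shift
  I7: { [Y → num d .] }  — reduce
  I8: { [L → . (], [L → . Y L], [Y → . L (], [Y → . d x Y], [Y → . num d], [Y → d x . Y] }  — shift
  I9: { [L → ( .] }  — reduce
  I10: { [Y → L . (] }  — shift
  I11: { [L → . (], [L → . Y L], [L → Y . L], [Y → . L (], [Y → . d x Y], [Y → . num d], [Y → d x Y .] }  — shift, reduce
  I12: { [L → Y L .], [Y → L . (] }  — shift, reduce
  I13: { [Y → L ( .] }  — reduce
  I14: { [E → ( d . L], [L → . (], [L → . Y L], [Y → . L (], [Y → . d x Y], [Y → . num d] }  — shift
  I15: { [E → ( d L .], [Y → L . (] }  — shift, reduce

No state contains more than one complete item.

Answer: No reduce-reduce conflicts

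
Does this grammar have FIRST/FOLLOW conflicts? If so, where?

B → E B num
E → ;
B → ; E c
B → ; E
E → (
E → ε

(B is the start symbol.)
Yes. E → ';' with FOLLOW(E) on { ';' }; E → '(' with FOLLOW(E) on { '(' }

Nullable non-terminals: E.

E: nullable alternative(s) E → ε; FOLLOW(E) = { $, '(', ';', 'c', 'num' }
  E → ;: FIRST \ {ε} = { ';' } — overlaps FOLLOW(E) on { ';' }: CONFLICT
  E → (: FIRST \ {ε} = { '(' } — overlaps FOLLOW(E) on { '(' }: CONFLICT
  E → ε: FIRST \ {ε} = { } — this is the only nullable alternative, skip

B has no nullable alternative, so no FIRST/FOLLOW check is needed there.

So the grammar has 2 FIRST/FOLLOW conflicts (marked CONFLICT above).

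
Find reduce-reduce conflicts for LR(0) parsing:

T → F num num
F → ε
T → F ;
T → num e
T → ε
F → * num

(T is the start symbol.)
Yes — I0: [F → .] vs [T → .]

Augment with T' → T and build the canonical LR(0) collection (I0 = CLOSURE({[T' → . T]}), then GOTO on every symbol after a dot until no new states appear). It has 10 states:
  I0: { [F → . * num], [F → .], [T → . F ;], [T → . F num num], [T → . num e], [T → .], [T' → . T] }  — shift, 2 reduces
  I1: { [F → * . num] }  — shift
  I2: { [T → F . ;], [T → F . num num] }  — shift
  I3: { [T' → T .] }  — accept
  I4: { [T → num . e] }  — shift
  I5: { [T → num e .] }  — reduce
  I6: { [T → F ; .] }  — reduce
  I7: { [T → F num . num] }  — shift
  I8: { [T → F num num .] }  — reduce
  I9: { [F → * num .] }  — reduce

I0 contains complete items [F → .], [T → .] — reduce-reduce conflict.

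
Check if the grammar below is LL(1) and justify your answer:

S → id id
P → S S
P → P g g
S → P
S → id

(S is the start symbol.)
No. Predict set conflict for S: { 'id' }

A grammar is LL(1) if for each non-terminal N with multiple productions, the predict sets of those productions are pairwise disjoint, where PREDICT(N → α) = (FIRST(α) \ {ε}) ∪ (FOLLOW(N) if α ⇒* ε).

Relevant sets:
  FIRST(P) = { 'id' }
  FIRST(S) = { 'id' }

For S:
  PREDICT(S → id id) = { 'id' }
  PREDICT(S → P) = { 'id' }
  PREDICT(S → id) = { 'id' }
For P:
  PREDICT(P → S S) = { 'id' }
  PREDICT(P → P g g) = { 'id' }

Conflict found: Predict set conflict for S: { 'id' }
The grammar is NOT LL(1).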